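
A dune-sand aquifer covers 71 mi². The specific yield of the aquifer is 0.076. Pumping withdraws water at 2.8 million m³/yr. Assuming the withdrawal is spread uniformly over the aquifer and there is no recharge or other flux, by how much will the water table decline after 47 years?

A = 71 mi² = 1.839 × 10^8 m²
Q = 2.8 million m³/yr = 7671 m³/d
t = 47 years = 17160 d
ΔV = Q × t = 7671 m³/d × 17160 d = 1.316 × 10^8 m³
Δh = ΔV / (Sy × A) = 1.316 × 10^8 / (0.076 × 1.839 × 10^8) = 9.416 m

Δh ≈ 9.42 m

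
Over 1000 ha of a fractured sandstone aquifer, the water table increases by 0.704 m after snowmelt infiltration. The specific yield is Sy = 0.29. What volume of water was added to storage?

ΔV ≈ 2.04 × 10^6 m³

A = 1000 ha = 1 × 10^7 m²
ΔV = Sy × A × Δh = 0.29 × 1 × 10^7 m² × 0.704 m = 2.042 × 10^6 m³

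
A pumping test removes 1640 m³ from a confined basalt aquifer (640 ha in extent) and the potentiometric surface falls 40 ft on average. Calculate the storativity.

A = 640 ha = 6.4 × 10^6 m²
Δh = 40 ft = 12.19 m
S = ΔV / (A × Δh) = 1640 m³ / (6.4 × 10^6 m² × 12.19 m) = 2.102 × 10^-5

S ≈ 2.1 × 10^-5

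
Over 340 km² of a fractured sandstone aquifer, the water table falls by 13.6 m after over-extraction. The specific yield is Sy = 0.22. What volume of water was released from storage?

ΔV ≈ 1.02 × 10^9 m³

A = 340 km² = 3.4 × 10^8 m²
ΔV = Sy × A × Δh = 0.22 × 3.4 × 10^8 m² × 13.6 m = 1.017 × 10^9 m³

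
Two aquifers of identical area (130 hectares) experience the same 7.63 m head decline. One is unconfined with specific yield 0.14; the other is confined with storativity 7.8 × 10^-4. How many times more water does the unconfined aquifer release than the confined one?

ΔV_u / ΔV_c ≈ 179

A = 130 hectares = 1.3 × 10^6 m²
Unconfined: ΔV_u = Sy × A × Δh = 0.14 × 1.3 × 10^6 × 7.63 = 1.389 × 10^6 m³
Confined: ΔV_c = S × A × Δh = 7.8 × 10^-4 × 1.3 × 10^6 × 7.63 = 7737 m³
Ratio = ΔV_u / ΔV_c = Sy / S = 0.14 / 7.8 × 10^-4 = 179.5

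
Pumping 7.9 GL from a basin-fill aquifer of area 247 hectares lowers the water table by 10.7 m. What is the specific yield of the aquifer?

Sy ≈ 0.3

A = 247 hectares = 2.47 × 10^6 m²
ΔV = 7.9 GL = 7.9 × 10^6 m³
Sy = ΔV / (A × Δh) = 7.9 × 10^6 m³ / (2.47 × 10^6 m² × 10.7 m) = 0.2989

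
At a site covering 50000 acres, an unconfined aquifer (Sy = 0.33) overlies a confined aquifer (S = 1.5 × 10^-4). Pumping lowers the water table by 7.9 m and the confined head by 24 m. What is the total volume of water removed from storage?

ΔV ≈ 5.28 × 10^8 m³

A = 50000 acres = 2.023 × 10^8 m²
Unconfined: ΔV_u = Sy × A × Δh_u = 0.33 × 2.023 × 10^8 × 7.9 = 5.275 × 10^8 m³
Confined: ΔV_c = S × A × Δh_c = 1.5 × 10^-4 × 2.023 × 10^8 × 24 = 7.284 × 10^5 m³
Total ΔV = 5.275 × 10^8 + 7.284 × 10^5 = 5.282 × 10^8 m³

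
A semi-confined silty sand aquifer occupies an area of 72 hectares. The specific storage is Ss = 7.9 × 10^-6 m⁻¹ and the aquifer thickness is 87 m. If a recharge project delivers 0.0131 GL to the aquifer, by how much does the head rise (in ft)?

S = Ss × b = 7.9 × 10^-6 m⁻¹ × 87 m = 6.873 × 10^-4
A = 72 hectares = 7.2 × 10^5 m²
ΔV = 0.0131 GL = 13100 m³
Δh = ΔV / (S × A) = 13100 m³ / (6.873 × 10^-4 × 7.2 × 10^5 m²) = 26.47 m
Δh = 26.47 m = 86.85 ft

Δh ≈ 86.9 ft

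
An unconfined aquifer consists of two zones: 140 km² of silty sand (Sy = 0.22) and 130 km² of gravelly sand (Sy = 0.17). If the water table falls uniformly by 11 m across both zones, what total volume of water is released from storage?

A₁ = 140 km² = 1.4 × 10^8 m²; A₂ = 130 km² = 1.3 × 10^8 m²
ΔV₁ = 0.22 × 1.4 × 10^8 × 11 = 3.388 × 10^8 m³
ΔV₂ = 0.17 × 1.3 × 10^8 × 11 = 2.431 × 10^8 m³
ΔV = ΔV₁ + ΔV₂ = 5.819 × 10^8 m³

ΔV ≈ 5.82 × 10^8 m³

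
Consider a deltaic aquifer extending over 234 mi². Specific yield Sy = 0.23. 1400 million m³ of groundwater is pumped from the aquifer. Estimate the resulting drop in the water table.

A = 234 mi² = 6.061 × 10^8 m²
ΔV = 1400 million m³ = 1.4 × 10^9 m³
Δh = ΔV / (Sy × A) = 1.4 × 10^9 m³ / (0.23 × 6.061 × 10^8 m²) = 10.04 m

Δh ≈ 10 m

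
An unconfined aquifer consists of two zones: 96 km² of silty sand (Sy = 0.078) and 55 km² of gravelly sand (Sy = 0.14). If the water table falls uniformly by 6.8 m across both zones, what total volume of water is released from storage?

ΔV ≈ 1.03 × 10^8 m³

A₁ = 96 km² = 9.6 × 10^7 m²; A₂ = 55 km² = 5.5 × 10^7 m²
ΔV₁ = 0.078 × 9.6 × 10^7 × 6.8 = 5.092 × 10^7 m³
ΔV₂ = 0.14 × 5.5 × 10^7 × 6.8 = 5.236 × 10^7 m³
ΔV = ΔV₁ + ΔV₂ = 1.033 × 10^8 m³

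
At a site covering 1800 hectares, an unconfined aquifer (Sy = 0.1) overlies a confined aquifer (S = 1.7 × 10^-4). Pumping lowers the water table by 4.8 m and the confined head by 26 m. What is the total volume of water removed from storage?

A = 1800 hectares = 1.8 × 10^7 m²
Unconfined: ΔV_u = Sy × A × Δh_u = 0.1 × 1.8 × 10^7 × 4.8 = 8.64 × 10^6 m³
Confined: ΔV_c = S × A × Δh_c = 1.7 × 10^-4 × 1.8 × 10^7 × 26 = 79560 m³
Total ΔV = 8.64 × 10^6 + 79560 = 8.72 × 10^6 m³

ΔV ≈ 8.72 × 10^6 m³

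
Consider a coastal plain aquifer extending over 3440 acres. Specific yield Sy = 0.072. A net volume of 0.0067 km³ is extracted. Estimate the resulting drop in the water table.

A = 3440 acres = 1.392 × 10^7 m²
ΔV = 0.0067 km³ = 6.7 × 10^6 m³
Δh = ΔV / (Sy × A) = 6.7 × 10^6 m³ / (0.072 × 1.392 × 10^7 m²) = 6.684 m

Δh ≈ 6.68 m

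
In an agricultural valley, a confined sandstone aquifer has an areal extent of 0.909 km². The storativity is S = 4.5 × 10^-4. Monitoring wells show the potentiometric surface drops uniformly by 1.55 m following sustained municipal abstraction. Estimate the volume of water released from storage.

A = 0.909 km² = 9.09 × 10^5 m²
ΔV = S × A × Δh = 4.5 × 10^-4 × 9.09 × 10^5 m² × 1.55 m = 634 m³

ΔV ≈ 634 m³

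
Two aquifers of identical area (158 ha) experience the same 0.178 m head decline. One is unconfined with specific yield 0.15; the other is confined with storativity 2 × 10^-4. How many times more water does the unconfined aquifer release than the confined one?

ΔV_u / ΔV_c ≈ 750

A = 158 ha = 1.58 × 10^6 m²
Unconfined: ΔV_u = Sy × A × Δh = 0.15 × 1.58 × 10^6 × 0.178 = 42190 m³
Confined: ΔV_c = S × A × Δh = 2 × 10^-4 × 1.58 × 10^6 × 0.178 = 56.25 m³
Ratio = ΔV_u / ΔV_c = Sy / S = 0.15 / 2 × 10^-4 = 750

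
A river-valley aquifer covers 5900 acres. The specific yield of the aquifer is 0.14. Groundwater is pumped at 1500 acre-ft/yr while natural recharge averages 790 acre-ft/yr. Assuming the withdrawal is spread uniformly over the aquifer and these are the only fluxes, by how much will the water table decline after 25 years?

Δh ≈ 6.55 m

A = 5900 acres = 2.388 × 10^7 m²
Net abstraction = 1500 − 790 = 710 acre-ft/yr
Q_net = 710 acre-ft/yr = 2399 m³/d
t = 25 years = 9125 d
ΔV = Q × t = 2399 m³/d × 9125 d = 2.189 × 10^7 m³
Δh = ΔV / (Sy × A) = 2.189 × 10^7 / (0.14 × 2.388 × 10^7) = 6.55 m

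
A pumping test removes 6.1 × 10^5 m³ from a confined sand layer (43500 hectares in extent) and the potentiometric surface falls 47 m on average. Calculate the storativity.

S ≈ 3 × 10^-5

A = 43500 hectares = 4.35 × 10^8 m²
S = ΔV / (A × Δh) = 6.1 × 10^5 m³ / (4.35 × 10^8 m² × 47 m) = 2.984 × 10^-5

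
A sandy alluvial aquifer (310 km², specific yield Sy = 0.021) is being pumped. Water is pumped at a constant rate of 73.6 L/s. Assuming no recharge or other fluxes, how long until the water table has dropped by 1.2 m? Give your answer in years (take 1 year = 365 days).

A = 310 km² = 3.1 × 10^8 m²
ΔV = Sy × A × Δh = 0.021 × 3.1 × 10^8 × 1.2 = 7.812 × 10^6 m³
Q = 73.6 L/s = 6359 m³/d
t = ΔV / Q = 7.812 × 10^6 m³ / 6359 m³/d = 1228 d
t = 1228 d ≈ 3.366 years

t ≈ 3.37 years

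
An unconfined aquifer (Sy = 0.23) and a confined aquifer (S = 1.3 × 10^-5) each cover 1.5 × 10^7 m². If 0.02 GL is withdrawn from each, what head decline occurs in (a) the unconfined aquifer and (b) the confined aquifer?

Δh_u ≈ 0.0058 m; Δh_c ≈ 103 m

ΔV = 0.02 GL = 20000 m³
Unconfined: Δh_u = ΔV/(Sy·A) = 20000/(0.23 × 1.5 × 10^7) = 0.005797 m
Confined: Δh_c = ΔV/(S·A) = 20000/(1.3 × 10^-5 × 1.5 × 10^7) = 102.6 m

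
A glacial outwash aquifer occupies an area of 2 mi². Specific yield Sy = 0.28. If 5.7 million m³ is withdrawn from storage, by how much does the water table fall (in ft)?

Δh ≈ 12.9 ft

A = 2 mi² = 5.18 × 10^6 m²
ΔV = 5.7 million m³ = 5.7 × 10^6 m³
Δh = ΔV / (Sy × A) = 5.7 × 10^6 m³ / (0.28 × 5.18 × 10^6 m²) = 3.93 m
Δh = 3.93 m = 12.89 ft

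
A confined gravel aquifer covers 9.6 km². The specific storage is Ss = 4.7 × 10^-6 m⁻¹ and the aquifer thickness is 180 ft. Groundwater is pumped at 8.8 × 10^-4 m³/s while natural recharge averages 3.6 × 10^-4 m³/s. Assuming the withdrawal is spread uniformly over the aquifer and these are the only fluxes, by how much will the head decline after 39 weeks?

b = 180 ft = 54.86 m
S = Ss × b = 4.7 × 10^-6 m⁻¹ × 54.86 m = 2.579 × 10^-4
A = 9.6 km² = 9.6 × 10^6 m²
Net abstraction = 8.8 × 10^-4 − 3.6 × 10^-4 = 5.2 × 10^-4 m³/s
Q_net = 5.2 × 10^-4 m³/s = 44.93 m³/d
t = 39 weeks = 273 d
ΔV = Q × t = 44.93 m³/d × 273 d = 12270 m³
Δh = ΔV / (S × A) = 12270 / (2.579 × 10^-4 × 9.6 × 10^6) = 4.955 m

Δh ≈ 4.95 m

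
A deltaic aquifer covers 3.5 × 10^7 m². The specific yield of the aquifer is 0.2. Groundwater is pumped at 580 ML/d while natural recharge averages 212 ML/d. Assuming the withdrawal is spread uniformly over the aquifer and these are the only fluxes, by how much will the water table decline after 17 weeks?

Net abstraction = 580 − 212 = 368 ML/d
Q_net = 368 ML/d = 3.68 × 10^5 m³/d
t = 17 weeks = 119 d
ΔV = Q × t = 3.68 × 10^5 m³/d × 119 d = 4.379 × 10^7 m³
Δh = ΔV / (Sy × A) = 4.379 × 10^7 / (0.2 × 3.5 × 10^7) = 6.256 m

Δh ≈ 6.26 m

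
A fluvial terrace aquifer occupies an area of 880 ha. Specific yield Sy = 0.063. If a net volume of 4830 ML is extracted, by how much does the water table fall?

A = 880 ha = 8.8 × 10^6 m²
ΔV = 4830 ML = 4.83 × 10^6 m³
Δh = ΔV / (Sy × A) = 4.83 × 10^6 m³ / (0.063 × 8.8 × 10^6 m²) = 8.712 m

Δh ≈ 8.71 m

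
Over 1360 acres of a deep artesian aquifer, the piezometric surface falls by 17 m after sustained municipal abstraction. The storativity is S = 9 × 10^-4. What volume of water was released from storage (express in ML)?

A = 1360 acres = 5.504 × 10^6 m²
ΔV = S × A × Δh = 9 × 10^-4 × 5.504 × 10^6 m² × 17 m = 84210 m³
ΔV = 84210 m³ = 84.21 ML

ΔV ≈ 84.2 ML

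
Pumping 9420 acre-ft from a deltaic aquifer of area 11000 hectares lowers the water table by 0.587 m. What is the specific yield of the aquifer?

Sy ≈ 0.18

A = 11000 hectares = 1.1 × 10^8 m²
ΔV = 9420 acre-ft = 1.162 × 10^7 m³
Sy = ΔV / (A × Δh) = 1.162 × 10^7 m³ / (1.1 × 10^8 m² × 0.587 m) = 0.18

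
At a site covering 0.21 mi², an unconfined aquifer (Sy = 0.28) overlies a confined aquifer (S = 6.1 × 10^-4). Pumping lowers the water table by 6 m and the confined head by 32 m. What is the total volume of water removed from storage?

ΔV ≈ 9.24 × 10^5 m³

A = 0.21 mi² = 5.439 × 10^5 m²
Unconfined: ΔV_u = Sy × A × Δh_u = 0.28 × 5.439 × 10^5 × 6 = 9.137 × 10^5 m³
Confined: ΔV_c = S × A × Δh_c = 6.1 × 10^-4 × 5.439 × 10^5 × 32 = 10620 m³
Total ΔV = 9.137 × 10^5 + 10620 = 9.244 × 10^5 m³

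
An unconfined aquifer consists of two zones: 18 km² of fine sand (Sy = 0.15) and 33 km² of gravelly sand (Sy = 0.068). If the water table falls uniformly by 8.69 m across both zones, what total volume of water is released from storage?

ΔV ≈ 4.3 × 10^7 m³

A₁ = 18 km² = 1.8 × 10^7 m²; A₂ = 33 km² = 3.3 × 10^7 m²
ΔV₁ = 0.15 × 1.8 × 10^7 × 8.69 = 2.346 × 10^7 m³
ΔV₂ = 0.068 × 3.3 × 10^7 × 8.69 = 1.95 × 10^7 m³
ΔV = ΔV₁ + ΔV₂ = 4.296 × 10^7 m³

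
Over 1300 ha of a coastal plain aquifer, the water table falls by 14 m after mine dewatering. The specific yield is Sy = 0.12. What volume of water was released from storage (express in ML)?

ΔV ≈ 21800 ML

A = 1300 ha = 1.3 × 10^7 m²
ΔV = Sy × A × Δh = 0.12 × 1.3 × 10^7 m² × 14 m = 2.184 × 10^7 m³
ΔV = 2.184 × 10^7 m³ = 21840 ML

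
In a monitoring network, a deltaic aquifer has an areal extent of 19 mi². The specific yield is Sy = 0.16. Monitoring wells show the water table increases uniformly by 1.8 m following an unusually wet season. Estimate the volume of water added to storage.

ΔV ≈ 1.42 × 10^7 m³

A = 19 mi² = 4.921 × 10^7 m²
ΔV = Sy × A × Δh = 0.16 × 4.921 × 10^7 m² × 1.8 m = 1.417 × 10^7 m³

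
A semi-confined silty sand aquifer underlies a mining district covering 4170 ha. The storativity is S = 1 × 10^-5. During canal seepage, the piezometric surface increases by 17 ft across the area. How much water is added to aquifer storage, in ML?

A = 4170 ha = 4.17 × 10^7 m²
Δh = 17 ft = 5.182 m
ΔV = S × A × Δh = 1 × 10^-5 × 4.17 × 10^7 m² × 5.182 m = 2161 m³
ΔV = 2161 m³ = 2.161 ML

ΔV ≈ 2.16 ML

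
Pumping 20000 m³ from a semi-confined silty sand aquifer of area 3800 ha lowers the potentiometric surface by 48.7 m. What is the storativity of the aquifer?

A = 3800 ha = 3.8 × 10^7 m²
S = ΔV / (A × Δh) = 20000 m³ / (3.8 × 10^7 m² × 48.7 m) = 1.081 × 10^-5

S ≈ 1.1 × 10^-5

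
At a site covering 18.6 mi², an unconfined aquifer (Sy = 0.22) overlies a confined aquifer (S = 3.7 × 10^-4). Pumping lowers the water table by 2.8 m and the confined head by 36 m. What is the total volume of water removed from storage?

A = 18.6 mi² = 4.817 × 10^7 m²
Unconfined: ΔV_u = Sy × A × Δh_u = 0.22 × 4.817 × 10^7 × 2.8 = 2.968 × 10^7 m³
Confined: ΔV_c = S × A × Δh_c = 3.7 × 10^-4 × 4.817 × 10^7 × 36 = 6.417 × 10^5 m³
Total ΔV = 2.968 × 10^7 + 6.417 × 10^5 = 3.032 × 10^7 m³

ΔV ≈ 3.03 × 10^7 m³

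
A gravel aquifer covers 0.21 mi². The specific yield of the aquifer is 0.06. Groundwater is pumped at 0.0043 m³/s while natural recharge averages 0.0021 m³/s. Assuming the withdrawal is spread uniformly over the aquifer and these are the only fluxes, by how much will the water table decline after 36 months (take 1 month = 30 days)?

Δh ≈ 6.29 m

A = 0.21 mi² = 5.439 × 10^5 m²
Net abstraction = 0.0043 − 0.0021 = 0.0022 m³/s
Q_net = 0.0022 m³/s = 190.1 m³/d
t = 36 months = 1080 d
ΔV = Q × t = 190.1 m³/d × 1080 d = 2.053 × 10^5 m³
Δh = ΔV / (Sy × A) = 2.053 × 10^5 / (0.06 × 5.439 × 10^5) = 6.291 m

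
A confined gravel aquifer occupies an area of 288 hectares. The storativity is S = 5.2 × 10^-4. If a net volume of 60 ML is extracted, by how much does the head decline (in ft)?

Δh ≈ 131 ft

A = 288 hectares = 2.88 × 10^6 m²
ΔV = 60 ML = 60000 m³
Δh = ΔV / (S × A) = 60000 m³ / (5.2 × 10^-4 × 2.88 × 10^6 m²) = 40.06 m
Δh = 40.06 m = 131.4 ft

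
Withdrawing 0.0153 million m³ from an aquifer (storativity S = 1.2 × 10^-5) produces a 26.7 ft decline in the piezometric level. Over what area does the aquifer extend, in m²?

A ≈ 1.57 × 10^8 m²

Δh = 26.7 ft = 8.138 m
ΔV = 0.0153 million m³ = 15300 m³
A = ΔV / (S × Δh) = 15300 / (1.2 × 10^-5 × 8.138) = 1.567 × 10^8 m²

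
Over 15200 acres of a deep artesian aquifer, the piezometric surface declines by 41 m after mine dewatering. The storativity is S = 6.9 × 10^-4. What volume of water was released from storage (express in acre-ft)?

ΔV ≈ 1410 acre-ft

A = 15200 acres = 6.151 × 10^7 m²
ΔV = S × A × Δh = 6.9 × 10^-4 × 6.151 × 10^7 m² × 41 m = 1.74 × 10^6 m³
ΔV = 1.74 × 10^6 m³ = 1411 acre-ft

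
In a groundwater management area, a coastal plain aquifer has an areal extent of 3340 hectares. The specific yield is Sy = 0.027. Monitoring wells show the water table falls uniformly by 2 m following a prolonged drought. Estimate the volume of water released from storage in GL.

ΔV ≈ 1.8 GL

A = 3340 hectares = 3.34 × 10^7 m²
ΔV = Sy × A × Δh = 0.027 × 3.34 × 10^7 m² × 2 m = 1.804 × 10^6 m³
ΔV = 1.804 × 10^6 m³ = 1.804 GL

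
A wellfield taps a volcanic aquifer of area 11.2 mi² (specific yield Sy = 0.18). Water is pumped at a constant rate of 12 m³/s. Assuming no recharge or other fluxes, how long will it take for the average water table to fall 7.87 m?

t ≈ 39.6 days

A = 11.2 mi² = 2.901 × 10^7 m²
ΔV = Sy × A × Δh = 0.18 × 2.901 × 10^7 × 7.87 = 4.109 × 10^7 m³
Q = 12 m³/s = 1.037 × 10^6 m³/d
t = ΔV / Q = 4.109 × 10^7 m³ / 1.037 × 10^6 m³/d = 39.63 d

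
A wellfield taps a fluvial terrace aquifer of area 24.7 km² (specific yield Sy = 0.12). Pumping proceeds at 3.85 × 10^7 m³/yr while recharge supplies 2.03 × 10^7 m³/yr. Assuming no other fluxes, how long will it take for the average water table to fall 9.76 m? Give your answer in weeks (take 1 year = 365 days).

A = 24.7 km² = 2.47 × 10^7 m²
ΔV = Sy × A × Δh = 0.12 × 2.47 × 10^7 × 9.76 = 2.893 × 10^7 m³
Net withdrawal = 3.85 × 10^7 − 2.03 × 10^7 = 1.82 × 10^7 m³/yr = 49860 m³/d
t = ΔV / Q = 2.893 × 10^7 m³ / 49860 m³/d = 580.2 d
t = 580.2 d ≈ 82.88 weeks

t ≈ 82.9 weeks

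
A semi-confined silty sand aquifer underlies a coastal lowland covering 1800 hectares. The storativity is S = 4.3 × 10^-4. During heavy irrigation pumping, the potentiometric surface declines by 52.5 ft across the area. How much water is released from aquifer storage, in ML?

ΔV ≈ 124 ML

A = 1800 hectares = 1.8 × 10^7 m²
Δh = 52.5 ft = 16 m
ΔV = S × A × Δh = 4.3 × 10^-4 × 1.8 × 10^7 m² × 16 m = 1.239 × 10^5 m³
ΔV = 1.239 × 10^5 m³ = 123.9 ML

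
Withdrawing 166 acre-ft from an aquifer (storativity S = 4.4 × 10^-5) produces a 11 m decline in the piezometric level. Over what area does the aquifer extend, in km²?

ΔV = 166 acre-ft = 2.048 × 10^5 m³
A = ΔV / (S × Δh) = 2.048 × 10^5 / (4.4 × 10^-5 × 11) = 4.231 × 10^8 m²
A = 4.231 × 10^8 m² = 423.1 km²

A ≈ 423 km²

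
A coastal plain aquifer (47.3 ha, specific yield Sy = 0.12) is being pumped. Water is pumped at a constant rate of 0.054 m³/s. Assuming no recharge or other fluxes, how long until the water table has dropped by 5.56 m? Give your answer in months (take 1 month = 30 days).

A = 47.3 ha = 4.73 × 10^5 m²
ΔV = Sy × A × Δh = 0.12 × 4.73 × 10^5 × 5.56 = 3.156 × 10^5 m³
Q = 0.054 m³/s = 4666 m³/d
t = ΔV / Q = 3.156 × 10^5 m³ / 4666 m³/d = 67.64 d
t = 67.64 d ≈ 2.255 months

t ≈ 2.25 months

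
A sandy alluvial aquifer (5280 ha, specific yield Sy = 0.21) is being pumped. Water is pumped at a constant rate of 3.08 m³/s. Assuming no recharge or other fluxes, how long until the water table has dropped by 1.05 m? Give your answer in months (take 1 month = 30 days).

t ≈ 1.46 months

A = 5280 ha = 5.28 × 10^7 m²
ΔV = Sy × A × Δh = 0.21 × 5.28 × 10^7 × 1.05 = 1.164 × 10^7 m³
Q = 3.08 m³/s = 2.661 × 10^5 m³/d
t = ΔV / Q = 1.164 × 10^7 m³ / 2.661 × 10^5 m³/d = 43.75 d
t = 43.75 d ≈ 1.458 months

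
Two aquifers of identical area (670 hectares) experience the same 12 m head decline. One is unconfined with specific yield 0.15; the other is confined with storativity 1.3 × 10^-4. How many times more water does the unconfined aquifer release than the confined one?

ΔV_u / ΔV_c ≈ 1150

A = 670 hectares = 6.7 × 10^6 m²
Unconfined: ΔV_u = Sy × A × Δh = 0.15 × 6.7 × 10^6 × 12 = 1.206 × 10^7 m³
Confined: ΔV_c = S × A × Δh = 1.3 × 10^-4 × 6.7 × 10^6 × 12 = 10450 m³
Ratio = ΔV_u / ΔV_c = Sy / S = 0.15 / 1.3 × 10^-4 = 1154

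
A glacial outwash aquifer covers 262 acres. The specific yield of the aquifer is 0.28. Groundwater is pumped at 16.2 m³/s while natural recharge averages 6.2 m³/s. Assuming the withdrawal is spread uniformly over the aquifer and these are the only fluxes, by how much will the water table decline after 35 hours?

A = 262 acres = 1.06 × 10^6 m²
Net abstraction = 16.2 − 6.2 = 10 m³/s
Q_net = 10 m³/s = 8.64 × 10^5 m³/d
t = 35 hours = 1.458 d
ΔV = Q × t = 8.64 × 10^5 m³/d × 1.458 d = 1.26 × 10^6 m³
Δh = ΔV / (Sy × A) = 1.26 × 10^6 / (0.28 × 1.06 × 10^6) = 4.244 m

Δh ≈ 4.24 m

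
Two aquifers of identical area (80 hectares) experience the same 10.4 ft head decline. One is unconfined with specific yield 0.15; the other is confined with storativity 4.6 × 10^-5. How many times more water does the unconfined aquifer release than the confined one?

A = 80 hectares = 8 × 10^5 m²
Δh = 10.4 ft = 3.17 m
Unconfined: ΔV_u = Sy × A × Δh = 0.15 × 8 × 10^5 × 3.17 = 3.804 × 10^5 m³
Confined: ΔV_c = S × A × Δh = 4.6 × 10^-5 × 8 × 10^5 × 3.17 = 116.7 m³
Ratio = ΔV_u / ΔV_c = Sy / S = 0.15 / 4.6 × 10^-5 = 3261

ΔV_u / ΔV_c ≈ 3260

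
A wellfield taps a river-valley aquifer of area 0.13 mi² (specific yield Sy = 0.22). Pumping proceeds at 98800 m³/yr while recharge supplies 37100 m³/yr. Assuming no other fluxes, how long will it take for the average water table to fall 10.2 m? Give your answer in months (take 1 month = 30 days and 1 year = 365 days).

t ≈ 149 months

A = 0.13 mi² = 3.367 × 10^5 m²
ΔV = Sy × A × Δh = 0.22 × 3.367 × 10^5 × 10.2 = 7.556 × 10^5 m³
Net withdrawal = 98800 − 37100 = 61700 m³/yr = 169 m³/d
t = ΔV / Q = 7.556 × 10^5 m³ / 169 m³/d = 4470 d
t = 4470 d ≈ 149 months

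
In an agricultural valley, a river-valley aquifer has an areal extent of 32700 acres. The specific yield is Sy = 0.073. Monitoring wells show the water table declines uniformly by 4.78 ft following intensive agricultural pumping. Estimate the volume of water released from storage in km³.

ΔV ≈ 0.0141 km³

A = 32700 acres = 1.323 × 10^8 m²
Δh = 4.78 ft = 1.457 m
ΔV = Sy × A × Δh = 0.073 × 1.323 × 10^8 m² × 1.457 m = 1.407 × 10^7 m³
ΔV = 1.407 × 10^7 m³ = 0.01407 km³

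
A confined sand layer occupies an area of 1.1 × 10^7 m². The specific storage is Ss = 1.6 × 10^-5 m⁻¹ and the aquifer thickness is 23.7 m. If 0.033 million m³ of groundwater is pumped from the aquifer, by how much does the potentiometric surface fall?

S = Ss × b = 1.6 × 10^-5 m⁻¹ × 23.7 m = 3.792 × 10^-4
ΔV = 0.033 million m³ = 33000 m³
Δh = ΔV / (S × A) = 33000 m³ / (3.792 × 10^-4 × 1.1 × 10^7 m²) = 7.911 m

Δh ≈ 7.91 m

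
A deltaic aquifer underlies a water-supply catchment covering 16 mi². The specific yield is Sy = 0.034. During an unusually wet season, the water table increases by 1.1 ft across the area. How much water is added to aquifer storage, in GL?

A = 16 mi² = 4.144 × 10^7 m²
Δh = 1.1 ft = 0.3353 m
ΔV = Sy × A × Δh = 0.034 × 4.144 × 10^7 m² × 0.3353 m = 4.724 × 10^5 m³
ΔV = 4.724 × 10^5 m³ = 0.4724 GL

ΔV ≈ 0.472 GL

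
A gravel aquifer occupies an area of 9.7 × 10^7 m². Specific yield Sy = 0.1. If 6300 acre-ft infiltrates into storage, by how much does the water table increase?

Δh ≈ 0.801 m

ΔV = 6300 acre-ft = 7.771 × 10^6 m³
Δh = ΔV / (Sy × A) = 7.771 × 10^6 m³ / (0.1 × 9.7 × 10^7 m²) = 0.8011 m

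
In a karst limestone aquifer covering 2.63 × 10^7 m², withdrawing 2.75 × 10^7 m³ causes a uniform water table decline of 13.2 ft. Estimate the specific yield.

Δh = 13.2 ft = 4.023 m
Sy = ΔV / (A × Δh) = 2.75 × 10^7 m³ / (2.63 × 10^7 m² × 4.023 m) = 0.2599

Sy ≈ 0.26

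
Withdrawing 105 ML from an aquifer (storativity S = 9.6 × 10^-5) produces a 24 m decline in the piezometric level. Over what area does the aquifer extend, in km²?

ΔV = 105 ML = 1.05 × 10^5 m³
A = ΔV / (S × Δh) = 1.05 × 10^5 / (9.6 × 10^-5 × 24) = 4.557 × 10^7 m²
A = 4.557 × 10^7 m² = 45.57 km²

A ≈ 45.6 km²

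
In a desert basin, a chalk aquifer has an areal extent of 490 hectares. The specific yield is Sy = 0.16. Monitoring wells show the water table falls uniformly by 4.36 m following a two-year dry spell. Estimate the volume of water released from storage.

A = 490 hectares = 4.9 × 10^6 m²
ΔV = Sy × A × Δh = 0.16 × 4.9 × 10^6 m² × 4.36 m = 3.418 × 10^6 m³

ΔV ≈ 3.42 × 10^6 m³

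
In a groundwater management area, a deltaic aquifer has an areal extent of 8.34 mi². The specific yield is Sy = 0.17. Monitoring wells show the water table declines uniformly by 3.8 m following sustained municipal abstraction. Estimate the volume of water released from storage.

A = 8.34 mi² = 2.16 × 10^7 m²
ΔV = Sy × A × Δh = 0.17 × 2.16 × 10^7 m² × 3.8 m = 1.395 × 10^7 m³

ΔV ≈ 1.4 × 10^7 m³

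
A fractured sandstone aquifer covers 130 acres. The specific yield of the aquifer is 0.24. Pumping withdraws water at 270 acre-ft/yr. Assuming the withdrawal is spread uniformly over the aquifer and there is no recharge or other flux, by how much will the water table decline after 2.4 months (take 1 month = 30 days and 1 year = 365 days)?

A = 130 acres = 5.261 × 10^5 m²
Q = 270 acre-ft/yr = 912.4 m³/d
t = 2.4 months = 72 d
ΔV = Q × t = 912.4 m³/d × 72 d = 65700 m³
Δh = ΔV / (Sy × A) = 65700 / (0.24 × 5.261 × 10^5) = 0.5203 m

Δh ≈ 0.52 m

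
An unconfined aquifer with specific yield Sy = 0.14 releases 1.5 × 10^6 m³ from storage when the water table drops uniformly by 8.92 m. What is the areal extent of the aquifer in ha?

A ≈ 120 ha

A = ΔV / (Sy × Δh) = 1.5 × 10^6 / (0.14 × 8.92) = 1.201 × 10^6 m²
A = 1.201 × 10^6 m² = 120.1 ha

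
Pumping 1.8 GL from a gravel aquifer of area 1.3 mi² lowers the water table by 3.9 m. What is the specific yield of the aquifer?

Sy ≈ 0.14

A = 1.3 mi² = 3.367 × 10^6 m²
ΔV = 1.8 GL = 1.8 × 10^6 m³
Sy = ΔV / (A × Δh) = 1.8 × 10^6 m³ / (3.367 × 10^6 m² × 3.9 m) = 0.1371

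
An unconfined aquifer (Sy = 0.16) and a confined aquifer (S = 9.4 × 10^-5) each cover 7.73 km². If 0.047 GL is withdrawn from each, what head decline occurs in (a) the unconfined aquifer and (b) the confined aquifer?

A = 7.73 km² = 7.73 × 10^6 m²
ΔV = 0.047 GL = 47000 m³
Unconfined: Δh_u = ΔV/(Sy·A) = 47000/(0.16 × 7.73 × 10^6) = 0.038 m
Confined: Δh_c = ΔV/(S·A) = 47000/(9.4 × 10^-5 × 7.73 × 10^6) = 64.68 m

Δh_u ≈ 0.038 m; Δh_c ≈ 64.7 m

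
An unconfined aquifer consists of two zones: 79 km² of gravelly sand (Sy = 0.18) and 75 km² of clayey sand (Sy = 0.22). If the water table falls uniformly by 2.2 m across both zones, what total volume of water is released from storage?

ΔV ≈ 6.76 × 10^7 m³

A₁ = 79 km² = 7.9 × 10^7 m²; A₂ = 75 km² = 7.5 × 10^7 m²
ΔV₁ = 0.18 × 7.9 × 10^7 × 2.2 = 3.128 × 10^7 m³
ΔV₂ = 0.22 × 7.5 × 10^7 × 2.2 = 3.63 × 10^7 m³
ΔV = ΔV₁ + ΔV₂ = 6.758 × 10^7 m³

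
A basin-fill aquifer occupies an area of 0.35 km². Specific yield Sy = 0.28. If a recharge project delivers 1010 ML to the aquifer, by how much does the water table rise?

Δh ≈ 10.3 m

A = 0.35 km² = 3.5 × 10^5 m²
ΔV = 1010 ML = 1.01 × 10^6 m³
Δh = ΔV / (Sy × A) = 1.01 × 10^6 m³ / (0.28 × 3.5 × 10^5 m²) = 10.31 m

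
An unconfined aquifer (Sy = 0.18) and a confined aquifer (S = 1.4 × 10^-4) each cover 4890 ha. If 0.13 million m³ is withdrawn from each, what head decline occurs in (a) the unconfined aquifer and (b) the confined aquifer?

Δh_u ≈ 0.0148 m; Δh_c ≈ 19 m

A = 4890 ha = 4.89 × 10^7 m²
ΔV = 0.13 million m³ = 1.3 × 10^5 m³
Unconfined: Δh_u = ΔV/(Sy·A) = 1.3 × 10^5/(0.18 × 4.89 × 10^7) = 0.01477 m
Confined: Δh_c = ΔV/(S·A) = 1.3 × 10^5/(1.4 × 10^-4 × 4.89 × 10^7) = 18.99 m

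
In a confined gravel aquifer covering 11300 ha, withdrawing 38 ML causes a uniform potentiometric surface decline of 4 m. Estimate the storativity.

A = 11300 ha = 1.13 × 10^8 m²
ΔV = 38 ML = 38000 m³
S = ΔV / (A × Δh) = 38000 m³ / (1.13 × 10^8 m² × 4 m) = 8.407 × 10^-5

S ≈ 8.4 × 10^-5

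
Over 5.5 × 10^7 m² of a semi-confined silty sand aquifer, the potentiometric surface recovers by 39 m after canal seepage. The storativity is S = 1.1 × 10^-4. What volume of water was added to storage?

ΔV = S × A × Δh = 1.1 × 10^-4 × 5.5 × 10^7 m² × 39 m = 2.36 × 10^5 m³

ΔV ≈ 2.36 × 10^5 m³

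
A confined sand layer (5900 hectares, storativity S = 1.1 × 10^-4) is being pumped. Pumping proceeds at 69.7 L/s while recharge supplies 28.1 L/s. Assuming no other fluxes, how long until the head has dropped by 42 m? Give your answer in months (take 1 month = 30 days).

t ≈ 2.53 months

A = 5900 hectares = 5.9 × 10^7 m²
ΔV = S × A × Δh = 1.1 × 10^-4 × 5.9 × 10^7 × 42 = 2.726 × 10^5 m³
Net withdrawal = 69.7 − 28.1 = 41.6 L/s = 3594 m³/d
t = ΔV / Q = 2.726 × 10^5 m³ / 3594 m³/d = 75.84 d
t = 75.84 d ≈ 2.528 months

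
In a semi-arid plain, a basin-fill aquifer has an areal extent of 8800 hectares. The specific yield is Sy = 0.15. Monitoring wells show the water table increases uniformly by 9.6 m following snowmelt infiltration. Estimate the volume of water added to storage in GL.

ΔV ≈ 127 GL

A = 8800 hectares = 8.8 × 10^7 m²
ΔV = Sy × A × Δh = 0.15 × 8.8 × 10^7 m² × 9.6 m = 1.267 × 10^8 m³
ΔV = 1.267 × 10^8 m³ = 126.7 GL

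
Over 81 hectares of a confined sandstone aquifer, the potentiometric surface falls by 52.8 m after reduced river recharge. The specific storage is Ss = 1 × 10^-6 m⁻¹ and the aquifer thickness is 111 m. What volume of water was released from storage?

S = Ss × b = 1 × 10^-6 m⁻¹ × 111 m = 1.11 × 10^-4
A = 81 hectares = 8.1 × 10^5 m²
ΔV = S × A × Δh = 1.11 × 10^-4 × 8.1 × 10^5 m² × 52.8 m = 4747 m³

ΔV ≈ 4750 m³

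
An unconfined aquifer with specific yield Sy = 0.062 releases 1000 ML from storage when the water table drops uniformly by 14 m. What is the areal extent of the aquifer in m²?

A ≈ 1.15 × 10^6 m²

ΔV = 1000 ML = 1 × 10^6 m³
A = ΔV / (Sy × Δh) = 1 × 10^6 / (0.062 × 14) = 1.152 × 10^6 m²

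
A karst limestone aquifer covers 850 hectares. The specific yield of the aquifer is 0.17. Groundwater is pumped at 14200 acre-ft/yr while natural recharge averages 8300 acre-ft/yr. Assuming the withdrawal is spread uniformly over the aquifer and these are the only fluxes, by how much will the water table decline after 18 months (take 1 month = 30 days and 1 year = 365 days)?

A = 850 hectares = 8.5 × 10^6 m²
Net abstraction = 14200 − 8300 = 5900 acre-ft/yr
Q_net = 5900 acre-ft/yr = 19940 m³/d
t = 18 months = 540 d
ΔV = Q × t = 19940 m³/d × 540 d = 1.077 × 10^7 m³
Δh = ΔV / (Sy × A) = 1.077 × 10^7 / (0.17 × 8.5 × 10^6) = 7.451 m

Δh ≈ 7.45 m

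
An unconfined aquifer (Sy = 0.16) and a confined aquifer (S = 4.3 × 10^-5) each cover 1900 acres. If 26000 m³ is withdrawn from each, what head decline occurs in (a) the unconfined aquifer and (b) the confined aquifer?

A = 1900 acres = 7.689 × 10^6 m²
Unconfined: Δh_u = ΔV/(Sy·A) = 26000/(0.16 × 7.689 × 10^6) = 0.02113 m
Confined: Δh_c = ΔV/(S·A) = 26000/(4.3 × 10^-5 × 7.689 × 10^6) = 78.64 m

Δh_u ≈ 0.0211 m; Δh_c ≈ 78.6 m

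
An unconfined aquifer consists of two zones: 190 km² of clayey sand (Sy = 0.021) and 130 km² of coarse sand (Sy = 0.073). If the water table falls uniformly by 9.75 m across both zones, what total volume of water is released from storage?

A₁ = 190 km² = 1.9 × 10^8 m²; A₂ = 130 km² = 1.3 × 10^8 m²
ΔV₁ = 0.021 × 1.9 × 10^8 × 9.75 = 3.89 × 10^7 m³
ΔV₂ = 0.073 × 1.3 × 10^8 × 9.75 = 9.253 × 10^7 m³
ΔV = ΔV₁ + ΔV₂ = 1.314 × 10^8 m³

ΔV ≈ 1.31 × 10^8 m³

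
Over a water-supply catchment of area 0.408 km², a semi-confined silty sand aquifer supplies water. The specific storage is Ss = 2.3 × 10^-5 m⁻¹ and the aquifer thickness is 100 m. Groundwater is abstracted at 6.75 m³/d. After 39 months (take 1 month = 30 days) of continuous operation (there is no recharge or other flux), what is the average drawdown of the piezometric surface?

Δh ≈ 8.42 m

S = Ss × b = 2.3 × 10^-5 m⁻¹ × 100 m = 2.3 × 10^-3
A = 0.408 km² = 4.08 × 10^5 m²
t = 39 months = 1170 d
ΔV = Q × t = 6.75 m³/d × 1170 d = 7898 m³
Δh = ΔV / (S × A) = 7898 / (0.0023 × 4.08 × 10^5) = 8.416 m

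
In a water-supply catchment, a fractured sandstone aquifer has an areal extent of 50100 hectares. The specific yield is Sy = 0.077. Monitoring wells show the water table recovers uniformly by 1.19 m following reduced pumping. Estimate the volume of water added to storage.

A = 50100 hectares = 5.01 × 10^8 m²
ΔV = Sy × A × Δh = 0.077 × 5.01 × 10^8 m² × 1.19 m = 4.591 × 10^7 m³

ΔV ≈ 4.59 × 10^7 m³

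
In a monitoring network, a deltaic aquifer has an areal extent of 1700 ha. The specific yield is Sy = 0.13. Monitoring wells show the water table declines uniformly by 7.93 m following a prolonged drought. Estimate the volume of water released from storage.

A = 1700 ha = 1.7 × 10^7 m²
ΔV = Sy × A × Δh = 0.13 × 1.7 × 10^7 m² × 7.93 m = 1.753 × 10^7 m³

ΔV ≈ 1.75 × 10^7 m³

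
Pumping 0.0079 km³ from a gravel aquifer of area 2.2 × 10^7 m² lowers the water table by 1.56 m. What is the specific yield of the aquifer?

ΔV = 0.0079 km³ = 7.9 × 10^6 m³
Sy = ΔV / (A × Δh) = 7.9 × 10^6 m³ / (2.2 × 10^7 m² × 1.56 m) = 0.2302

Sy ≈ 0.23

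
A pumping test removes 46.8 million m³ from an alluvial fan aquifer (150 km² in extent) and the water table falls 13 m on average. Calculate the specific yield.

A = 150 km² = 1.5 × 10^8 m²
ΔV = 46.8 million m³ = 4.68 × 10^7 m³
Sy = ΔV / (A × Δh) = 4.68 × 10^7 m³ / (1.5 × 10^8 m² × 13 m) = 0.024

Sy ≈ 0.024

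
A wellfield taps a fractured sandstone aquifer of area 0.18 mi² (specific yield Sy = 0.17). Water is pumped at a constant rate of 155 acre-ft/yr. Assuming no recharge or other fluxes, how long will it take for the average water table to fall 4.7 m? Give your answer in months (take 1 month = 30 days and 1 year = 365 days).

t ≈ 23.7 months

A = 0.18 mi² = 4.662 × 10^5 m²
ΔV = Sy × A × Δh = 0.17 × 4.662 × 10^5 × 4.7 = 3.725 × 10^5 m³
Q = 155 acre-ft/yr = 523.8 m³/d
t = ΔV / Q = 3.725 × 10^5 m³ / 523.8 m³/d = 711.1 d
t = 711.1 d ≈ 23.7 months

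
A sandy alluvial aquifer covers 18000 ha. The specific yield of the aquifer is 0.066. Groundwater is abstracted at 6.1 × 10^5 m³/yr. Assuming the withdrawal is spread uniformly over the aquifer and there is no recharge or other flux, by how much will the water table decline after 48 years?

Δh ≈ 2.46 m

A = 18000 ha = 1.8 × 10^8 m²
Q = 6.1 × 10^5 m³/yr = 1671 m³/d
t = 48 years = 17520 d
ΔV = Q × t = 1671 m³/d × 17520 d = 2.928 × 10^7 m³
Δh = ΔV / (Sy × A) = 2.928 × 10^7 / (0.066 × 1.8 × 10^8) = 2.465 m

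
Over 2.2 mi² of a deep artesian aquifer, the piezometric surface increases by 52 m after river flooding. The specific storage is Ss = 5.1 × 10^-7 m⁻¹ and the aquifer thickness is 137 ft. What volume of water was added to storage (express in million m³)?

b = 137 ft = 41.76 m
S = Ss × b = 5.1 × 10^-7 m⁻¹ × 41.76 m = 2.13 × 10^-5
A = 2.2 mi² = 5.698 × 10^6 m²
ΔV = S × A × Δh = 2.13 × 10^-5 × 5.698 × 10^6 m² × 52 m = 6310 m³
ΔV = 6310 m³ = 0.00631 million m³

ΔV ≈ 0.00631 million m³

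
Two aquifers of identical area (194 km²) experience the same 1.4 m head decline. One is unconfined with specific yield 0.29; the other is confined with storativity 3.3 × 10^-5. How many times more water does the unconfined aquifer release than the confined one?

A = 194 km² = 1.94 × 10^8 m²
Unconfined: ΔV_u = Sy × A × Δh = 0.29 × 1.94 × 10^8 × 1.4 = 7.876 × 10^7 m³
Confined: ΔV_c = S × A × Δh = 3.3 × 10^-5 × 1.94 × 10^8 × 1.4 = 8963 m³
Ratio = ΔV_u / ΔV_c = Sy / S = 0.29 / 3.3 × 10^-5 = 8788

ΔV_u / ΔV_c ≈ 8790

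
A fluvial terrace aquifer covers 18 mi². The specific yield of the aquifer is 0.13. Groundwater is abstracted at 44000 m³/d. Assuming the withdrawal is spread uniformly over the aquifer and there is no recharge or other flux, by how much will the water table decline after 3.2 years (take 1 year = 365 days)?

Δh ≈ 8.48 m

A = 18 mi² = 4.662 × 10^7 m²
t = 3.2 years = 1168 d
ΔV = Q × t = 44000 m³/d × 1168 d = 5.139 × 10^7 m³
Δh = ΔV / (Sy × A) = 5.139 × 10^7 / (0.13 × 4.662 × 10^7) = 8.48 m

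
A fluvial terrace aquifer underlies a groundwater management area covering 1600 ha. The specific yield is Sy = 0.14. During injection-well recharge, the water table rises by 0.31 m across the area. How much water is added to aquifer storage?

A = 1600 ha = 1.6 × 10^7 m²
ΔV = Sy × A × Δh = 0.14 × 1.6 × 10^7 m² × 0.31 m = 6.944 × 10^5 m³

ΔV ≈ 6.94 × 10^5 m³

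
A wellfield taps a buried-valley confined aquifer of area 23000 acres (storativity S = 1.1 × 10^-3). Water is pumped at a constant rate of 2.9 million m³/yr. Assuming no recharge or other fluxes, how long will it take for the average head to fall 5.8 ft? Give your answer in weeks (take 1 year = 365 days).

t ≈ 3.25 weeks

A = 23000 acres = 9.308 × 10^7 m²
Δh = 5.8 ft = 1.768 m
ΔV = S × A × Δh = 0.0011 × 9.308 × 10^7 × 1.768 = 1.81 × 10^5 m³
Q = 2.9 million m³/yr = 7945 m³/d
t = ΔV / Q = 1.81 × 10^5 m³ / 7945 m³/d = 22.78 d
t = 22.78 d ≈ 3.254 weeks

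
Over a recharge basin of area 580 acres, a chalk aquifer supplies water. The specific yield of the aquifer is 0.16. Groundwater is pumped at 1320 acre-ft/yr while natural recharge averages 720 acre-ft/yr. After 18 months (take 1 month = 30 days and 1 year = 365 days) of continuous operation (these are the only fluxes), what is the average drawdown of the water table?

A = 580 acres = 2.347 × 10^6 m²
Net abstraction = 1320 − 720 = 600 acre-ft/yr
Q_net = 600 acre-ft/yr = 2028 m³/d
t = 18 months = 540 d
ΔV = Q × t = 2028 m³/d × 540 d = 1.095 × 10^6 m³
Δh = ΔV / (Sy × A) = 1.095 × 10^6 / (0.16 × 2.347 × 10^6) = 2.916 m

Δh ≈ 2.92 m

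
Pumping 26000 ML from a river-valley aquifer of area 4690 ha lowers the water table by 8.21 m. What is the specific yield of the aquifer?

A = 4690 ha = 4.69 × 10^7 m²
ΔV = 26000 ML = 2.6 × 10^7 m³
Sy = ΔV / (A × Δh) = 2.6 × 10^7 m³ / (4.69 × 10^7 m² × 8.21 m) = 0.06752

Sy ≈ 0.068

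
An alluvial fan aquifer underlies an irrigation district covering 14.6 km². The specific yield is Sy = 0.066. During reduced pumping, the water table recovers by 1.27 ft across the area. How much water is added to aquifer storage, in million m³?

ΔV ≈ 0.373 million m³

A = 14.6 km² = 1.46 × 10^7 m²
Δh = 1.27 ft = 0.3871 m
ΔV = Sy × A × Δh = 0.066 × 1.46 × 10^7 m² × 0.3871 m = 3.73 × 10^5 m³
ΔV = 3.73 × 10^5 m³ = 0.373 million m³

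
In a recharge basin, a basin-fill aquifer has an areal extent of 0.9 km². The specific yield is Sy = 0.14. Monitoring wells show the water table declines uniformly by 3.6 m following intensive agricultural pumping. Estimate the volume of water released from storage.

ΔV ≈ 4.54 × 10^5 m³

A = 0.9 km² = 9 × 10^5 m²
ΔV = Sy × A × Δh = 0.14 × 9 × 10^5 m² × 3.6 m = 4.536 × 10^5 m³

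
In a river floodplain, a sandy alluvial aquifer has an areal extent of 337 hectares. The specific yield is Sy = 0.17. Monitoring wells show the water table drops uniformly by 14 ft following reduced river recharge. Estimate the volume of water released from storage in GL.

A = 337 hectares = 3.37 × 10^6 m²
Δh = 14 ft = 4.267 m
ΔV = Sy × A × Δh = 0.17 × 3.37 × 10^6 m² × 4.267 m = 2.445 × 10^6 m³
ΔV = 2.445 × 10^6 m³ = 2.445 GL

ΔV ≈ 2.44 GL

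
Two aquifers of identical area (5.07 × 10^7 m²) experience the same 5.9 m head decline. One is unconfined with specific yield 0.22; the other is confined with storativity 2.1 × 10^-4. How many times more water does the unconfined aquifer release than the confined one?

ΔV_u / ΔV_c ≈ 1050

Unconfined: ΔV_u = Sy × A × Δh = 0.22 × 5.07 × 10^7 × 5.9 = 6.581 × 10^7 m³
Confined: ΔV_c = S × A × Δh = 2.1 × 10^-4 × 5.07 × 10^7 × 5.9 = 62820 m³
Ratio = ΔV_u / ΔV_c = Sy / S = 0.22 / 2.1 × 10^-4 = 1048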